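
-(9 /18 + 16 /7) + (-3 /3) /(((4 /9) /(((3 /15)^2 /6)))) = -3921 /1400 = -2.80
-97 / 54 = -1.80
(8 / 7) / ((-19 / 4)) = -32 / 133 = -0.24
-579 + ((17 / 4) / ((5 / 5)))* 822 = 5829 / 2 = 2914.50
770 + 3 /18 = 4621 /6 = 770.17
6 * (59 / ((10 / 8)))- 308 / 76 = 26519 / 95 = 279.15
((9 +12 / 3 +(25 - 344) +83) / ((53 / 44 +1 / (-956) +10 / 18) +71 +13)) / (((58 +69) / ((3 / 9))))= -1758801 / 257701415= -0.01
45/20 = 9/4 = 2.25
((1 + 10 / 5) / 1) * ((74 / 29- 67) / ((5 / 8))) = -44856 / 145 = -309.35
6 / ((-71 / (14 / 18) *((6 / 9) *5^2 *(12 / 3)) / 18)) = -63 / 3550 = -0.02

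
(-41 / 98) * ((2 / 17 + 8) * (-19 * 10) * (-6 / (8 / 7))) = -806265 / 238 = -3387.67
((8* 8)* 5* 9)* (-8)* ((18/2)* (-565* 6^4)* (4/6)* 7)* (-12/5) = -1700577607680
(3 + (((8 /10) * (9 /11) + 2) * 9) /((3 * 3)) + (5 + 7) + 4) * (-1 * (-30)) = 7146 /11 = 649.64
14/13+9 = 131/13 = 10.08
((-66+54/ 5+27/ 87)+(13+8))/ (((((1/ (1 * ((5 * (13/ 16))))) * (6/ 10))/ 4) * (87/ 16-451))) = 2.06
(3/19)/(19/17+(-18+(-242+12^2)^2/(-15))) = -765/3183887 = -0.00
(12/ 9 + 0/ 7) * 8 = 10.67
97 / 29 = 3.34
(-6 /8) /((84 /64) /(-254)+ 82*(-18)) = 1016 /1999495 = 0.00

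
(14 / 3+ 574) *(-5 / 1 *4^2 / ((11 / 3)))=-12625.45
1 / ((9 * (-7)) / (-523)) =523 / 63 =8.30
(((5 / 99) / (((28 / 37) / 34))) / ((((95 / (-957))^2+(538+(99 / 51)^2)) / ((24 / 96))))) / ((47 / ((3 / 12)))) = 8408280155 / 1509694165098112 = 0.00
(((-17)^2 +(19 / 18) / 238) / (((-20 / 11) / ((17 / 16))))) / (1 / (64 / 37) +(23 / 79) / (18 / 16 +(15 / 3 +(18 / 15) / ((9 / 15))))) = -13986759215 / 50846292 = -275.08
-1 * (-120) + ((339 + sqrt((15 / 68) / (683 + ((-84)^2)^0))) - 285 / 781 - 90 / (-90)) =sqrt(4845) / 3876 + 358975 / 781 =459.65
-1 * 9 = -9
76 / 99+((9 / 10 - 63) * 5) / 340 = -9799 / 67320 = -0.15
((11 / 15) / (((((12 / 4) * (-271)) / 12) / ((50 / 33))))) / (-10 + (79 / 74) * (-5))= 592 / 553653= 0.00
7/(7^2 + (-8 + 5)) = 7/46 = 0.15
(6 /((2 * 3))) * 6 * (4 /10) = 12 /5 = 2.40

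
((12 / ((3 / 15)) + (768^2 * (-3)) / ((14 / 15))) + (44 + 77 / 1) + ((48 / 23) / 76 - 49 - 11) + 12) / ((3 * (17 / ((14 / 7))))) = -11598075098 / 156009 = -74342.35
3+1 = 4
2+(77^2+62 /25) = 148337 /25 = 5933.48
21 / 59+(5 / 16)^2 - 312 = -4705597 / 15104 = -311.55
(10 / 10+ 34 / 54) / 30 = 0.05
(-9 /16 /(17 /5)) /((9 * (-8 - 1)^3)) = 5 /198288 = 0.00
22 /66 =1 /3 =0.33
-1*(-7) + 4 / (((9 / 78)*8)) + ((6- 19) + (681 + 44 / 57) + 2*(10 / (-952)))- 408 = 1230365 / 4522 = 272.08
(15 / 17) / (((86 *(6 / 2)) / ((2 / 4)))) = 5 / 2924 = 0.00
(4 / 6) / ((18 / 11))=11 / 27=0.41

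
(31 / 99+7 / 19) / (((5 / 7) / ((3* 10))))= 17948 / 627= 28.63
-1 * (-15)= 15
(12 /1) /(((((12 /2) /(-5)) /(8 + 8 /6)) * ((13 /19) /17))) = -90440 /39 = -2318.97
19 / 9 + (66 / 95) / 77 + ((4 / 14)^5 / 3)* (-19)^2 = 33758609 / 14369985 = 2.35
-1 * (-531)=531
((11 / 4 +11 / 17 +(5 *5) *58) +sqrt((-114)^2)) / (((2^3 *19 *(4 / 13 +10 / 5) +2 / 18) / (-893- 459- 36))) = -4327163217 / 697901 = -6200.25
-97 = -97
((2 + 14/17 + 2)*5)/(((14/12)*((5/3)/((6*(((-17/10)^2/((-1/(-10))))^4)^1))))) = 454244911011/8750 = 51913704.12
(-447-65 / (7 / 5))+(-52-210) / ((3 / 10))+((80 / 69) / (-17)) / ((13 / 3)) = -145893946 / 106743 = -1366.78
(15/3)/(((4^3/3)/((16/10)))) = 0.38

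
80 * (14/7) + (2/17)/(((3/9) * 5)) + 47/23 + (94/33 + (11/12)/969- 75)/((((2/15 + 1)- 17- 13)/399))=43183463391/37246660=1159.39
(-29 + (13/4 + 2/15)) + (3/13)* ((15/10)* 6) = -18361/780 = -23.54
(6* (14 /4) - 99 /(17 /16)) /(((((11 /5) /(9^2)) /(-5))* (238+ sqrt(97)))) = 3865050 /69113 - 276075* sqrt(97) /1174921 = 53.61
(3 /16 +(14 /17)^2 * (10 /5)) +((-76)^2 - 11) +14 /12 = 80009681 /13872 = 5767.71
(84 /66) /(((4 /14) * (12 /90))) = 735 /22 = 33.41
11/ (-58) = -11/ 58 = -0.19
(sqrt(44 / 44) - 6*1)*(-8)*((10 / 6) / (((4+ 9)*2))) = 100 / 39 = 2.56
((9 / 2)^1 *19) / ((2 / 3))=513 / 4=128.25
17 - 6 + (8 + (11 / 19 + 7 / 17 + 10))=9687 / 323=29.99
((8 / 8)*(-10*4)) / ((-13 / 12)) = 480 / 13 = 36.92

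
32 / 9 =3.56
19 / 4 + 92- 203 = -425 / 4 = -106.25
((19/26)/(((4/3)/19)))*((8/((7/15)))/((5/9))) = 29241/91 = 321.33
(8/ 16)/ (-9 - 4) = -0.04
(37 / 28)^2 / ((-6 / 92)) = -31487 / 1176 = -26.77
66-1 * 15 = 51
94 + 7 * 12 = 178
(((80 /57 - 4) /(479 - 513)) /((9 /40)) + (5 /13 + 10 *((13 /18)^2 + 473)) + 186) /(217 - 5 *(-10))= 3348090673 /181623546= 18.43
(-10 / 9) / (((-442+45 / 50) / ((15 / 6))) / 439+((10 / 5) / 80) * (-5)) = 878000 / 416367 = 2.11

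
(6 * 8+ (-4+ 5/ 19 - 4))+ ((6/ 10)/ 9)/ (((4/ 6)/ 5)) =1549/ 38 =40.76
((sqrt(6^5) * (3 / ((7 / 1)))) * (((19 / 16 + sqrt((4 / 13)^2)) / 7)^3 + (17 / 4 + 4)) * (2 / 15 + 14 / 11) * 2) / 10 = 6654130131843 * sqrt(6) / 185679894400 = 87.78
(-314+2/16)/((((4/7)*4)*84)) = -837/512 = -1.63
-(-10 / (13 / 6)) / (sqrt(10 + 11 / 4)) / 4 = 10 * sqrt(51) / 221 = 0.32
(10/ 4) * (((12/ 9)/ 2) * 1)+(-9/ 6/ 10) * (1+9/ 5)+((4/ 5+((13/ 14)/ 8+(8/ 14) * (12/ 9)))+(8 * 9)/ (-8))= -6.08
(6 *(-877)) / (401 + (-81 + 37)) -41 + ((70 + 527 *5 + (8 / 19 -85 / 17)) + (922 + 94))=8276801 / 2261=3660.68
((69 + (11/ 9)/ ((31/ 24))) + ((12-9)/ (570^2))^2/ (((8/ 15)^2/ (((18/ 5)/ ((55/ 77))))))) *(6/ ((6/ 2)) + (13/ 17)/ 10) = 95760496342868227/ 659320003200000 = 145.24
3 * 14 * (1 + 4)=210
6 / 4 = 3 / 2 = 1.50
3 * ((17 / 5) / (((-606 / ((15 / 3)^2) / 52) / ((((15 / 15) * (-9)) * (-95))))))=-1889550 / 101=-18708.42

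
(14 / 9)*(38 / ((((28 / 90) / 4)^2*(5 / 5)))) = 68400 / 7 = 9771.43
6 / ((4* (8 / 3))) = 9 / 16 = 0.56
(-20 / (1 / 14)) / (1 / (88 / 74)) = -12320 / 37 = -332.97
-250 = -250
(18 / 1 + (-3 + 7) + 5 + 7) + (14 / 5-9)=139 / 5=27.80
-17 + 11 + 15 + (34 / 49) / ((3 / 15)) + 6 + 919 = 45936 / 49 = 937.47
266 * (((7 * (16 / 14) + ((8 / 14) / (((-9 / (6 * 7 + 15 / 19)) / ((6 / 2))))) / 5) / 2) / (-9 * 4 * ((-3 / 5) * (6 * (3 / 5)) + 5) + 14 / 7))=-10590 / 1253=-8.45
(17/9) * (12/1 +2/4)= 425/18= 23.61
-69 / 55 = -1.25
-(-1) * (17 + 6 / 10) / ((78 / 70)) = 616 / 39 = 15.79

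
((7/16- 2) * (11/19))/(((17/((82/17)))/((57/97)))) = -33825/224264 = -0.15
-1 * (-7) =7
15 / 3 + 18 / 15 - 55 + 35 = -69 / 5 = -13.80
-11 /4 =-2.75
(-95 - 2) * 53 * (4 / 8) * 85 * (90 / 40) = -3932865 / 8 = -491608.12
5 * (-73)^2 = 26645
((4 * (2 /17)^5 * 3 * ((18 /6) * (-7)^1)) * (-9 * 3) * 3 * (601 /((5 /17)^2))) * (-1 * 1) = -392563584 /122825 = -3196.12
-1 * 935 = -935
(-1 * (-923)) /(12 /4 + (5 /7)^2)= 45227 /172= 262.95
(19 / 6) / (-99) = -19 / 594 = -0.03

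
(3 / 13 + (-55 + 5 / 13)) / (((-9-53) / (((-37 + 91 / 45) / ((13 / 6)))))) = -1112818 / 78585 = -14.16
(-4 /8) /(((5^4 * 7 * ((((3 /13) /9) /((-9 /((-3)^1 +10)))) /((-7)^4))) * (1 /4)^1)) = 34398 /625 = 55.04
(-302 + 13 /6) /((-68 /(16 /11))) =3598 /561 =6.41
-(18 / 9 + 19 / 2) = -23 / 2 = -11.50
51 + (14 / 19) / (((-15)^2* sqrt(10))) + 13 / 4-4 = 50.25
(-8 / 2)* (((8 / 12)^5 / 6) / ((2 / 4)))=-128 / 729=-0.18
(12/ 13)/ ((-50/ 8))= -48/ 325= -0.15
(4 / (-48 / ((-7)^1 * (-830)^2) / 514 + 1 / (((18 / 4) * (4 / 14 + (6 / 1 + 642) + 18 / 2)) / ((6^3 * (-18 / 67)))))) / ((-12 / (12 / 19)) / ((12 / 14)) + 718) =-15281795208148 / 52155958531811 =-0.29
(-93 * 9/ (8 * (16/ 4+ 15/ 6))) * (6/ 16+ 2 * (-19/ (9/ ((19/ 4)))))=10137/ 32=316.78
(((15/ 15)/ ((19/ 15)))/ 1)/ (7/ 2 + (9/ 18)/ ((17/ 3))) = 255/ 1159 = 0.22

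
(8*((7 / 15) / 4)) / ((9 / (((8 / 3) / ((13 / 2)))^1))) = 224 / 5265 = 0.04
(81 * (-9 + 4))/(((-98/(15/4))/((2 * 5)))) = 30375/196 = 154.97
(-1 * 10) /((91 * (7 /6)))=-60 /637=-0.09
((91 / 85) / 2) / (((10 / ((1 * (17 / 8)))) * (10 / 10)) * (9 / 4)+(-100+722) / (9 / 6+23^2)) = 13793 / 303040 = 0.05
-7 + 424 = 417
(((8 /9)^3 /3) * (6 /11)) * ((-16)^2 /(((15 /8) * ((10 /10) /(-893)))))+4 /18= -1872730006 /120285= -15569.11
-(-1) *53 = 53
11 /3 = 3.67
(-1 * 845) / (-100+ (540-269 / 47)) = -39715 / 20411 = -1.95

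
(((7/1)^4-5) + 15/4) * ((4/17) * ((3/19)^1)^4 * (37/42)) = 9589401/31016398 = 0.31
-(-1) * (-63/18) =-7/2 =-3.50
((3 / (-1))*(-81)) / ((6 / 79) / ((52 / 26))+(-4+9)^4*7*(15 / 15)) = 19197 / 345628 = 0.06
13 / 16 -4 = -51 / 16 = -3.19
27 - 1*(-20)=47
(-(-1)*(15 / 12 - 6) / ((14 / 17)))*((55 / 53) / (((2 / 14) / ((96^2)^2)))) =-188608020480 / 53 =-3558641895.85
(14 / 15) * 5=4.67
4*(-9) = -36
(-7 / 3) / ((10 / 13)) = -91 / 30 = -3.03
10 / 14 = 5 / 7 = 0.71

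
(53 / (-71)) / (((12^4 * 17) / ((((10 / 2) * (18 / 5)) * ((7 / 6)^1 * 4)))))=-371 / 2085696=-0.00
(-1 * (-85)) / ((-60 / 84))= -119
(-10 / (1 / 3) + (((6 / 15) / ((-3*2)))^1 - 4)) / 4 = -8.52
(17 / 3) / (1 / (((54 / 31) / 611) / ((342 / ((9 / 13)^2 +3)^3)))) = 3456057024 / 1737067196111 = 0.00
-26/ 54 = -13/ 27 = -0.48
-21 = -21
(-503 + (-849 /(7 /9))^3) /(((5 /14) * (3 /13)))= -2319819050900 /147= -15781081978.91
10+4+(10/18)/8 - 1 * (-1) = 1085/72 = 15.07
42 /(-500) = -21 /250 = -0.08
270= 270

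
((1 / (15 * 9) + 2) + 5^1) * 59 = 55814 / 135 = 413.44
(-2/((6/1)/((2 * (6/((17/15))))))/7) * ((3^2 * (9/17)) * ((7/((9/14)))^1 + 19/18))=-58050/2023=-28.70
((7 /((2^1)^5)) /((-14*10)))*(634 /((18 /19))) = -6023 /5760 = -1.05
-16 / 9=-1.78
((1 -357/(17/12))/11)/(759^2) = -251/6336891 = -0.00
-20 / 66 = -10 / 33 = -0.30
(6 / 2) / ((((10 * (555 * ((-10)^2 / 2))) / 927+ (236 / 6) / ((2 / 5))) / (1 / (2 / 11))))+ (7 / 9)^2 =12868687 / 19907370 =0.65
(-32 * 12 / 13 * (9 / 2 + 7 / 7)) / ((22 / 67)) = -494.77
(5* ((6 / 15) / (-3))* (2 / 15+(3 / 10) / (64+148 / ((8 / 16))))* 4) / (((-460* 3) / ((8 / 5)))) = 7 / 16875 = 0.00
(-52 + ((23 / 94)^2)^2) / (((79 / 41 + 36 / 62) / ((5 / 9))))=-8599617247535 / 746474080656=-11.52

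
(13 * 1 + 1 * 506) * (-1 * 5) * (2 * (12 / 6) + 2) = -15570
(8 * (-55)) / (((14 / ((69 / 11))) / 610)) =-120257.14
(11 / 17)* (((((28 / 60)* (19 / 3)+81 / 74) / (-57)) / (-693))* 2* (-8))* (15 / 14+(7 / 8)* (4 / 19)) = -18018632 / 13518552915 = -0.00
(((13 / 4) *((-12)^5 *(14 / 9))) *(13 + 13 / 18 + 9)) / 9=-9528064 / 3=-3176021.33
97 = 97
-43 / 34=-1.26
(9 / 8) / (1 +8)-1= -0.88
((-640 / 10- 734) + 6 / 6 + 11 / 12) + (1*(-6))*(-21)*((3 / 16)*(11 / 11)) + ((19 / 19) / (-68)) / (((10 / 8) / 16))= -1576199 / 2040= -772.65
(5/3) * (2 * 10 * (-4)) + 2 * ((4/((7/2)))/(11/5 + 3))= -36280/273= -132.89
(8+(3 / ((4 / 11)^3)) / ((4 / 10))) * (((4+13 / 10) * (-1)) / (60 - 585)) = 1112417 / 672000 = 1.66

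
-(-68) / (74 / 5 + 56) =170 / 177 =0.96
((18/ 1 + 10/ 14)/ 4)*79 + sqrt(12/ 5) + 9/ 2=2*sqrt(15)/ 5 + 10475/ 28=375.66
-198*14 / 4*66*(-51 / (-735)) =-111078 / 35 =-3173.66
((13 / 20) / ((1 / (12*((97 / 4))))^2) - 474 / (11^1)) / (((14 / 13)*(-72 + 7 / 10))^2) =10224418035 / 1096043564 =9.33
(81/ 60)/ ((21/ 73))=657/ 140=4.69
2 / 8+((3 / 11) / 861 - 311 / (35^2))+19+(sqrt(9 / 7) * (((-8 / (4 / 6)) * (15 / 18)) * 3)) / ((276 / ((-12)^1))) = 90 * sqrt(7) / 161+41980231 / 2209900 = 20.48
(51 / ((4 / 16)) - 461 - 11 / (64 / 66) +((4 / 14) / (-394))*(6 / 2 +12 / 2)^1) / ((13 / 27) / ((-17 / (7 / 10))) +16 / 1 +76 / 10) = -11.38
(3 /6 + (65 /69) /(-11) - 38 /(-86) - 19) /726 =-0.02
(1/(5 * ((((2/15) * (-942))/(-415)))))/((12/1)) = 415/7536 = 0.06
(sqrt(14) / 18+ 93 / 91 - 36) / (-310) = 3183 / 28210 - sqrt(14) / 5580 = 0.11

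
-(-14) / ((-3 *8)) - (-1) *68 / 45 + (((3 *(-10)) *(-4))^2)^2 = 207360000.93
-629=-629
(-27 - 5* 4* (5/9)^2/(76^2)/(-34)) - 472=-499.00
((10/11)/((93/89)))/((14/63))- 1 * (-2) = 2017/341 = 5.91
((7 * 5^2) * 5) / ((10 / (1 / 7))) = 25 / 2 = 12.50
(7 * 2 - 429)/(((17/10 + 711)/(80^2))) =-26560000/7127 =-3726.67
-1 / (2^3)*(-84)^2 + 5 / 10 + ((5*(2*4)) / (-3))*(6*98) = -8721.50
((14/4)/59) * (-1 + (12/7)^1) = 5/118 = 0.04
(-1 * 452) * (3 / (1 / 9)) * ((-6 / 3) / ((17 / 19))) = 463752 / 17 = 27279.53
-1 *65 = -65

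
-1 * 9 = -9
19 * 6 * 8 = 912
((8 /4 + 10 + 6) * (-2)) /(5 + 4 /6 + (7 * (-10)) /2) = 27 /22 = 1.23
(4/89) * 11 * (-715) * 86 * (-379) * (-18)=-18457330320/89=-207385733.93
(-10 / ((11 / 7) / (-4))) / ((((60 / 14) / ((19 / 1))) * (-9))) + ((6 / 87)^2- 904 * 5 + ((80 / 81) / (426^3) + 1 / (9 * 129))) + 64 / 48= -4531.20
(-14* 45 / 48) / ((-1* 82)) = 105 / 656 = 0.16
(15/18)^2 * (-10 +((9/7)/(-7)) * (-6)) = -2725/441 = -6.18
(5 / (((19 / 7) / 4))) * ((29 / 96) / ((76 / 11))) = 0.32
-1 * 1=-1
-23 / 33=-0.70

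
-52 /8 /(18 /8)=-26 /9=-2.89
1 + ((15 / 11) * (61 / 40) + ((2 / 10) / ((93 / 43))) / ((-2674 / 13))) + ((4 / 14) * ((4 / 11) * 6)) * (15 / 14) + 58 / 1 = 2149751423 / 34815480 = 61.75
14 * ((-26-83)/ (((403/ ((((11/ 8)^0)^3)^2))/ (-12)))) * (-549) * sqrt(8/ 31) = -20106576 * sqrt(62)/ 12493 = -12672.64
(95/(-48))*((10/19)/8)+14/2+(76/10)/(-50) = 161227/24000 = 6.72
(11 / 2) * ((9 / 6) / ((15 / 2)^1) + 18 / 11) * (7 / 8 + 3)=3131 / 80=39.14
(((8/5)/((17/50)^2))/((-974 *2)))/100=-10/140743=-0.00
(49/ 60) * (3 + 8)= 539/ 60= 8.98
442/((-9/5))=-2210/9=-245.56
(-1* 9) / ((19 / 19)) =-9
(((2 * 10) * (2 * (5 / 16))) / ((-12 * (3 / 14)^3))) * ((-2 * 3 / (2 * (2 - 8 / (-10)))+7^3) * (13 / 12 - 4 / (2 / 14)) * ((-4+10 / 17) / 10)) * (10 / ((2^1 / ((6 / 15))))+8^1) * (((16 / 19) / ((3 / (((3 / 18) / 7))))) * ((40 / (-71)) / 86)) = 971761000 / 6676911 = 145.54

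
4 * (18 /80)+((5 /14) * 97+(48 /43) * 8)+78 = 184322 /1505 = 122.47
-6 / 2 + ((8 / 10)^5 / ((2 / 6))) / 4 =-8607 / 3125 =-2.75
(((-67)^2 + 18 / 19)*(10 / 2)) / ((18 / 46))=9810535 / 171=57371.55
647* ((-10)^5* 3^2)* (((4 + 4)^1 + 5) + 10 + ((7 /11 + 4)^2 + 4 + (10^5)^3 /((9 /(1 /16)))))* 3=-1467881250010250809200000 /121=-12131250000084717431404.96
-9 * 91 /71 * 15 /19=-12285 /1349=-9.11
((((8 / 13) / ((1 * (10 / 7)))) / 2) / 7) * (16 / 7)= 32 / 455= 0.07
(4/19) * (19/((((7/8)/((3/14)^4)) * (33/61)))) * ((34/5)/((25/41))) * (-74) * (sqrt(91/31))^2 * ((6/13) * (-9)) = 18348976656/102342625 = 179.29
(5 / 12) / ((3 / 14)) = 35 / 18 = 1.94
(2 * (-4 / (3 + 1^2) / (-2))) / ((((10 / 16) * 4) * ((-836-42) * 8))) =-1 / 17560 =-0.00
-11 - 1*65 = -76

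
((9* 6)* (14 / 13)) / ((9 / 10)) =840 / 13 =64.62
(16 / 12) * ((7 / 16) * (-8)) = -14 / 3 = -4.67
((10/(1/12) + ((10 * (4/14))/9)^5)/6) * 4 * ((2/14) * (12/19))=952764681280/131994060219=7.22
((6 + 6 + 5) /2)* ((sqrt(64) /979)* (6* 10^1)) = 4080 /979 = 4.17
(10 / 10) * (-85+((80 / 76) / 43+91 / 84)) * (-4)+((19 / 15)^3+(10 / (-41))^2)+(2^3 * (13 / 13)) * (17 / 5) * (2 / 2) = 1691182337818 / 4635147375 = 364.86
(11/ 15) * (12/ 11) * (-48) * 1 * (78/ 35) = -14976/ 175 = -85.58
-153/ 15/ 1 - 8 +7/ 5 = -84/ 5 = -16.80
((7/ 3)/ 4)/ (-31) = -7/ 372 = -0.02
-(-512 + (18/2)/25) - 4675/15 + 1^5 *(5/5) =15073/75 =200.97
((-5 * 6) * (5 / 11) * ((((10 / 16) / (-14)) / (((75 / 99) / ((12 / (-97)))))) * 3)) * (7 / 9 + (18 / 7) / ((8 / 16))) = -16785 / 9506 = -1.77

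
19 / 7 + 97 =698 / 7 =99.71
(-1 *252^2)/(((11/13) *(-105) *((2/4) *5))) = 78624/275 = 285.91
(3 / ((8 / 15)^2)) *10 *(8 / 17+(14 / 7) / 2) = 155.10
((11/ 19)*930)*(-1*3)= -30690/ 19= -1615.26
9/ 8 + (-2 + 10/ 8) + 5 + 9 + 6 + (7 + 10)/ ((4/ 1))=197/ 8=24.62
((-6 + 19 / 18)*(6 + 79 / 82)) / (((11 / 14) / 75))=-8893325 / 2706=-3286.52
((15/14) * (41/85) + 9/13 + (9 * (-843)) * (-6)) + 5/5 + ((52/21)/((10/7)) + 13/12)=4225818533/92820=45527.03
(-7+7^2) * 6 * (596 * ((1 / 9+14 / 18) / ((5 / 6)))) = 801024 / 5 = 160204.80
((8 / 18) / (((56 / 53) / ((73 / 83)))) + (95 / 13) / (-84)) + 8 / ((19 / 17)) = 38441329 / 5166252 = 7.44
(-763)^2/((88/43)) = 25033267/88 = 284468.94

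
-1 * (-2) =2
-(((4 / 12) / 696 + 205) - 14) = -398809 / 2088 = -191.00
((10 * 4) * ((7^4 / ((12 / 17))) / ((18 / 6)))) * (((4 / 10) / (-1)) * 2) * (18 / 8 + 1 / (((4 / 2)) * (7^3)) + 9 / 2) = -2204594 / 9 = -244954.89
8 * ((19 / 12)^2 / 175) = 361 / 3150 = 0.11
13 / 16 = 0.81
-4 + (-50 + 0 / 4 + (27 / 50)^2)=-53.71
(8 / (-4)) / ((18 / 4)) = -4 / 9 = -0.44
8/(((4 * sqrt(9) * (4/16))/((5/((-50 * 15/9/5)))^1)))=-4/5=-0.80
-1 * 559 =-559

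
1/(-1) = -1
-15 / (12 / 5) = -25 / 4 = -6.25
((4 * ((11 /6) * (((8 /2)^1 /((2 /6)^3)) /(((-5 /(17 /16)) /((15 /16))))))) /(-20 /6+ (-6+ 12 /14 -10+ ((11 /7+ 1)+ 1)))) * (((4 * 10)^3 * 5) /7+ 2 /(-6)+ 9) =2423979459 /5008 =484021.46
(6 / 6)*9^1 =9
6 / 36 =1 / 6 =0.17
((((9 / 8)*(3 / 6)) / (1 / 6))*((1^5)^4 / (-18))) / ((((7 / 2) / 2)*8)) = -3 / 224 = -0.01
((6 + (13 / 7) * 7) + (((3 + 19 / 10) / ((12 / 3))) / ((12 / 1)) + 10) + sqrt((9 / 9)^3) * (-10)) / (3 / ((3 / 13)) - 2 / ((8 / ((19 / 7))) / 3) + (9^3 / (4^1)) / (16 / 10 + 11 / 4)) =1861307 / 5150760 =0.36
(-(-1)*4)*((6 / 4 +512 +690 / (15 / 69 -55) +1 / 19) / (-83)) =-799528 / 33117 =-24.14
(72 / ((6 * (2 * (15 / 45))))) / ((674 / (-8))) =-72 / 337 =-0.21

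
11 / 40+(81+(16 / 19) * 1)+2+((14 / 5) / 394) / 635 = 7997199319 / 95072200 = 84.12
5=5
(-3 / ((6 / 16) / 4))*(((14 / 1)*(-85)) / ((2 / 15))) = 285600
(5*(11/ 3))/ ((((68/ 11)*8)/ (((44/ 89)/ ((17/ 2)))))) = 6655/ 308652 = 0.02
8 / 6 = 4 / 3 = 1.33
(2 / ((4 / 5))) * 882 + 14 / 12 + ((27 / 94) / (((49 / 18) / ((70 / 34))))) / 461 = 34129930691 / 15470238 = 2206.17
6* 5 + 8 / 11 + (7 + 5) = 470 / 11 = 42.73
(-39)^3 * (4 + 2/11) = -2728674/11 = -248061.27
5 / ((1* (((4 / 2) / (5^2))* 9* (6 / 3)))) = 125 / 36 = 3.47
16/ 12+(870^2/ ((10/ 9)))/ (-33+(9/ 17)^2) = -98428541/ 4728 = -20818.22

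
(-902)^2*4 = 3254416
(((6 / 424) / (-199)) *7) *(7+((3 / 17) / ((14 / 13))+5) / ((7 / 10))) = -8982 / 1255093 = -0.01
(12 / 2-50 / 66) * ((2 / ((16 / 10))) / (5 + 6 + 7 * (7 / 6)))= 173 / 506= 0.34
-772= -772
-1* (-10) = 10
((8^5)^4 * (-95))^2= 11996282661958865752956858719030109798400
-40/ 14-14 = -118/ 7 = -16.86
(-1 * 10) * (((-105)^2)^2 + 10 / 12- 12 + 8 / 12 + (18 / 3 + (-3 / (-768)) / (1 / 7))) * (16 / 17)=-155584794275 / 136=-1144005840.26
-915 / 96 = -305 / 32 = -9.53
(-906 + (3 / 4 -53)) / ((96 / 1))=-3833 / 384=-9.98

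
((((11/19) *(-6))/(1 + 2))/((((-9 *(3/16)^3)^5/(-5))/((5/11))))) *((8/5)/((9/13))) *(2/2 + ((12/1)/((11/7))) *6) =-617504757867427240345600/1593749874362283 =-387453996.26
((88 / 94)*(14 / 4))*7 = 1078 / 47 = 22.94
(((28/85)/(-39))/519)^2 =784/2960068635225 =0.00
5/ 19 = 0.26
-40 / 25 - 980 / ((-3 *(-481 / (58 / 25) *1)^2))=-138157256 / 86760375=-1.59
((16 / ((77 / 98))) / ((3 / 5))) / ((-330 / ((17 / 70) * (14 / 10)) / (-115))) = 21896 / 5445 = 4.02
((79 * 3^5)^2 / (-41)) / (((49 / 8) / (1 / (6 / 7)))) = -491366412 / 287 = -1712078.09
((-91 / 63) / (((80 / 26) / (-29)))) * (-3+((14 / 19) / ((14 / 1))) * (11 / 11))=-34307 / 855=-40.13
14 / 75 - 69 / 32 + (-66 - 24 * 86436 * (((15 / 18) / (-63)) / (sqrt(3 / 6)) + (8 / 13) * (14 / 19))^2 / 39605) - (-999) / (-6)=-2560058691830047 / 10438249442400 + 1229312 * sqrt(2) / 1956487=-244.37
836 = 836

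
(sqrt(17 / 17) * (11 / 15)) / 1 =11 / 15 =0.73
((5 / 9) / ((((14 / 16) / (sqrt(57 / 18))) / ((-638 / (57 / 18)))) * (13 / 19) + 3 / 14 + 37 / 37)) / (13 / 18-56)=-353405369856 / 42698860902785-45517472 * sqrt(114) / 42698860902785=-0.01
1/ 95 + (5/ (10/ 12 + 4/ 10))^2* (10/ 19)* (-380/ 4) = -106873631/ 130055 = -821.76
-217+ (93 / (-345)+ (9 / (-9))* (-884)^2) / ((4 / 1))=-89967291 / 460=-195581.07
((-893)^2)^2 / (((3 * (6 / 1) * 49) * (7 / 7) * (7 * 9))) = 635924907601 / 55566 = 11444496.77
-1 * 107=-107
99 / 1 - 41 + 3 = 61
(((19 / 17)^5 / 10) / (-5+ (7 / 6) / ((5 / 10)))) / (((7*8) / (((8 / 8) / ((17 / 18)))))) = -66854673 / 54068154560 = -0.00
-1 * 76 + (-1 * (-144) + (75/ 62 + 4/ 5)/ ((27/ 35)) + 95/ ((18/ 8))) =188873/ 1674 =112.83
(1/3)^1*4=4/3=1.33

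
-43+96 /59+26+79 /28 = -20735 /1652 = -12.55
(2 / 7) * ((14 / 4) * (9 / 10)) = 9 / 10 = 0.90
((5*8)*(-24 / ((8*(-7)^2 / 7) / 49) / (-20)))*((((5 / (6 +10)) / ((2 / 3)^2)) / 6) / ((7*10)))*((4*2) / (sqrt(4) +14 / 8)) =3 / 20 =0.15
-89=-89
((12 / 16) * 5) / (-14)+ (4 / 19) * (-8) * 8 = -13.74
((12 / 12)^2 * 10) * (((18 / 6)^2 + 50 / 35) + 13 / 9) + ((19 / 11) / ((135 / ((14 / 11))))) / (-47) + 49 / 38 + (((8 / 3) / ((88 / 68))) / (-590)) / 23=33260515052771 / 277126770690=120.02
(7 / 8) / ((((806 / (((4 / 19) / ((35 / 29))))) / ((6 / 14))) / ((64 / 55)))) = 1392 / 14739725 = 0.00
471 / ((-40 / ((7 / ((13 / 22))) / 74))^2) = 2792559 / 370177600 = 0.01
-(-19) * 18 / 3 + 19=133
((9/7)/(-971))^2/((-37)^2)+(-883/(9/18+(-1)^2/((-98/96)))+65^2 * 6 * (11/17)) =921949166380961107/50534126979679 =18244.09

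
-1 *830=-830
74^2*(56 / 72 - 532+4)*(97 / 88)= -3182337.30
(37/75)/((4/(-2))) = -37/150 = -0.25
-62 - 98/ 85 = -5368/ 85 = -63.15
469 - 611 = -142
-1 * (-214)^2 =-45796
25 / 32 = 0.78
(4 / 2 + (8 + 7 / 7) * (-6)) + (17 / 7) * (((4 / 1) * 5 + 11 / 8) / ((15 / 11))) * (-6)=-39257 / 140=-280.41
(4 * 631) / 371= 2524 / 371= 6.80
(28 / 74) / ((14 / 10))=10 / 37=0.27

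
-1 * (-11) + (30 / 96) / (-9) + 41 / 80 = 11.48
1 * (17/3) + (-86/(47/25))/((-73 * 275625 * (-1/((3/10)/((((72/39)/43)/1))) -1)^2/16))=87524740677581/15445466594775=5.67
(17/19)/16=17/304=0.06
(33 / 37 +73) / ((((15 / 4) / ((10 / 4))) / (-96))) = -4729.08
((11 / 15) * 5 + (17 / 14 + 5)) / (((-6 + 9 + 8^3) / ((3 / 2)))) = 0.03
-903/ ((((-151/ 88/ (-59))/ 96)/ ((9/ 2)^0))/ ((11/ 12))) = -412577088/ 151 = -2732298.60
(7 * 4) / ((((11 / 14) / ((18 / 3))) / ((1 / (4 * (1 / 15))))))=8820 / 11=801.82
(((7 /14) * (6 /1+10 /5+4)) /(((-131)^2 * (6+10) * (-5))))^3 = -27 /323450441233984000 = -0.00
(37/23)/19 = 37/437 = 0.08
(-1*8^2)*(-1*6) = 384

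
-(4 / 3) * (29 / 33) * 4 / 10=-0.47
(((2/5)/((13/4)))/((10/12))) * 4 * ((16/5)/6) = 512/1625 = 0.32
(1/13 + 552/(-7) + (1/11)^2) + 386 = 3382888/11011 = 307.23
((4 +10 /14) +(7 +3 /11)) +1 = 1000 /77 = 12.99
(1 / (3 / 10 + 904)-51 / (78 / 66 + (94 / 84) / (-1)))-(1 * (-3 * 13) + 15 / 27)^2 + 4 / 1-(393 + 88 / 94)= -2676035694265 / 998374329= -2680.39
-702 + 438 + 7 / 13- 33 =-3854 / 13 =-296.46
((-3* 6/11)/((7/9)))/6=-27/77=-0.35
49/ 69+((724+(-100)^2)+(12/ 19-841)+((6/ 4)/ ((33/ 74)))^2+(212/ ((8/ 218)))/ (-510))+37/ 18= 9886.38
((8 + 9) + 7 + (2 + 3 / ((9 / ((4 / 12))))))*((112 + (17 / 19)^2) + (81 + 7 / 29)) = 477384875 / 94221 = 5066.65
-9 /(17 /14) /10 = -63 /85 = -0.74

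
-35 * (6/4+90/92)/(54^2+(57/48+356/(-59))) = -627760/21068989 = -0.03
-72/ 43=-1.67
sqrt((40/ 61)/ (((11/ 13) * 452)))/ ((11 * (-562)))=-sqrt(9856990)/ 468737786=-0.00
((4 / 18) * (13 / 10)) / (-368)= -13 / 16560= -0.00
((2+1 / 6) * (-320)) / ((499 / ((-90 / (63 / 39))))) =270400 / 3493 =77.41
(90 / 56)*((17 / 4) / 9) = 85 / 112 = 0.76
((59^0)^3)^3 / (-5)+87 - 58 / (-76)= 16637 / 190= 87.56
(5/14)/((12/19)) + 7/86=4673/7224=0.65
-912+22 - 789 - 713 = -2392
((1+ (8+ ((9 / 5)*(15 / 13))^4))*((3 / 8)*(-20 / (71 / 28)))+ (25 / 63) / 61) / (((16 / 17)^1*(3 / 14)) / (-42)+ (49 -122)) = 75717842282075 / 67701849145047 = 1.12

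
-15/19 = -0.79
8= 8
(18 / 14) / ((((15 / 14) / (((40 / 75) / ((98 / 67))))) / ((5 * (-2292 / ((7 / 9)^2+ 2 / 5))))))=-99509472 / 19943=-4989.69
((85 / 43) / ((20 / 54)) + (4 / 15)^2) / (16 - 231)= -104651 / 4160250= -0.03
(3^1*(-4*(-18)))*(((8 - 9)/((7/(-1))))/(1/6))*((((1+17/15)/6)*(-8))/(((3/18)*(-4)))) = 27648/35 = 789.94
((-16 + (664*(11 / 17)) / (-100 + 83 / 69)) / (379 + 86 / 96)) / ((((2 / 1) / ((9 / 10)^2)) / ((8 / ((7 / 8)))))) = -2933978112 / 14792651405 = -0.20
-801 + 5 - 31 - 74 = -901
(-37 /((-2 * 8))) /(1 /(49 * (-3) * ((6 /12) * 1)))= -5439 /32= -169.97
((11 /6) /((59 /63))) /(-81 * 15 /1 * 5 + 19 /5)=-0.00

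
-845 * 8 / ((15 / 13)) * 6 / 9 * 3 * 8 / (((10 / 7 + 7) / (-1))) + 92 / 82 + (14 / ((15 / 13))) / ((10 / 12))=2020569898 / 181425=11137.22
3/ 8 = 0.38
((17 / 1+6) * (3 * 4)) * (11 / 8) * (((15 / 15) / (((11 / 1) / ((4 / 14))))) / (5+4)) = 23 / 21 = 1.10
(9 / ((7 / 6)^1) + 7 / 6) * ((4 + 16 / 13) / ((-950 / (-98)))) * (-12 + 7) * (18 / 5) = -532644 / 6175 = -86.26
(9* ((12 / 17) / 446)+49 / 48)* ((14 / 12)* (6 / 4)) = 1318457 / 727872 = 1.81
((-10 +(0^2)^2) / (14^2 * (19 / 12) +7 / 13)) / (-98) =195 / 594076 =0.00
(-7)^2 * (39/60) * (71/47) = 45227/940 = 48.11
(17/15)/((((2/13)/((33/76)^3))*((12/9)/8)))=7942077/2194880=3.62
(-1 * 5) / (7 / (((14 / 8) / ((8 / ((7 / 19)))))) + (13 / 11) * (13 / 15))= -5775 / 101503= -0.06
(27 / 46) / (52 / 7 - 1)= 0.09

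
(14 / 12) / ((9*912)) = 7 / 49248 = 0.00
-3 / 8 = -0.38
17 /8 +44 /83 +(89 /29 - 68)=-1199185 /19256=-62.28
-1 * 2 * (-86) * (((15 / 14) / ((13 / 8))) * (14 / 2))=10320 / 13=793.85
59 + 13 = 72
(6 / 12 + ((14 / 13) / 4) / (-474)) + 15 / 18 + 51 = 214983 / 4108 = 52.33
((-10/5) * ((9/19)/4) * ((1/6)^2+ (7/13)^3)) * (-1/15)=2909/1001832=0.00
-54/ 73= -0.74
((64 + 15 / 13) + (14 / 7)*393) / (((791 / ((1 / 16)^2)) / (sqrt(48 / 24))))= 11065*sqrt(2) / 2632448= 0.01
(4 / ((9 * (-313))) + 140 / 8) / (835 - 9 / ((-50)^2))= 123233750 / 5880462147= 0.02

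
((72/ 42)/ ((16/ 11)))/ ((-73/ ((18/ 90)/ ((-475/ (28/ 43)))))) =33/ 7455125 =0.00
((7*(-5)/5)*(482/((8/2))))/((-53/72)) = 60732/53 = 1145.89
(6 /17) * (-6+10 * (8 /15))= -4 /17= -0.24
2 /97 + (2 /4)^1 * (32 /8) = 196 /97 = 2.02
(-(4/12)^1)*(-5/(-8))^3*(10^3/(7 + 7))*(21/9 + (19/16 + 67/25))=-664375/18432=-36.04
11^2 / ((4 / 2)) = 121 / 2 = 60.50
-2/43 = -0.05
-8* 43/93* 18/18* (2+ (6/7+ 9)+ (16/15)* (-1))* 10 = -779504/1953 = -399.13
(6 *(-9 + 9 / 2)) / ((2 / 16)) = -216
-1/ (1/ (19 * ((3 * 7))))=-399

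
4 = 4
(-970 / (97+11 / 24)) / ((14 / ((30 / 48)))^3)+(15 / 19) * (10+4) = 11.05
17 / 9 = 1.89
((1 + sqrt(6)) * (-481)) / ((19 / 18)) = -8658 * sqrt(6) / 19-8658 / 19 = -1571.88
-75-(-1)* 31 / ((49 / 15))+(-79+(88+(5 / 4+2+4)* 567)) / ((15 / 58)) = 7773453 / 490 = 15864.19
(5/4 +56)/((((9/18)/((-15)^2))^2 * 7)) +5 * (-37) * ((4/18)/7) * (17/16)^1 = 834701855/504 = 1656154.47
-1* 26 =-26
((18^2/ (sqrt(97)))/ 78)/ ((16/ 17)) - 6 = -6 + 459*sqrt(97)/ 10088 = -5.55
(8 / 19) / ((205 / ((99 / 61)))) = 792 / 237595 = 0.00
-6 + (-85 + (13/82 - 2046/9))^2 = 5897108929/60516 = 97447.10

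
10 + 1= 11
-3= -3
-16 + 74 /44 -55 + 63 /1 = -139 /22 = -6.32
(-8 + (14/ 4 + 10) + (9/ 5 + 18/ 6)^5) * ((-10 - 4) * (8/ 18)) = -446869444/ 28125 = -15888.69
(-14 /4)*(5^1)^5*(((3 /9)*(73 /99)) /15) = -319375 /1782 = -179.22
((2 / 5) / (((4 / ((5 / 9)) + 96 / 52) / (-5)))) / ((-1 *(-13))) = -5 / 294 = -0.02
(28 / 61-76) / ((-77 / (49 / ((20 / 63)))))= 508032 / 3355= 151.43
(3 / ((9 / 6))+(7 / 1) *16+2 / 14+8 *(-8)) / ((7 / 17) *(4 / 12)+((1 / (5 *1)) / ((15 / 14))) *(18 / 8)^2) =3580200 / 77273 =46.33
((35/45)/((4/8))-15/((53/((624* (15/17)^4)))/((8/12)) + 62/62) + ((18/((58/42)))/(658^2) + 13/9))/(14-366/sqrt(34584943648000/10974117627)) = -1856711531373897039233016000/2166835060522830603409024021-5420741094474766447860* sqrt(1246683631335)/15167845423659814223863168147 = -1.26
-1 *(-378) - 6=372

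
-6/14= -3/7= -0.43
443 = 443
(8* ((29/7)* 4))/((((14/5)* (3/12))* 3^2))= 9280/441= 21.04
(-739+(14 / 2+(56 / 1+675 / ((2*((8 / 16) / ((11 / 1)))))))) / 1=6749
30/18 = 5/3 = 1.67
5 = 5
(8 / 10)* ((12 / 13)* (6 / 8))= 36 / 65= 0.55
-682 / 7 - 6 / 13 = -8908 / 91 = -97.89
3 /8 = 0.38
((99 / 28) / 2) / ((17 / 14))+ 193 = 13223 / 68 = 194.46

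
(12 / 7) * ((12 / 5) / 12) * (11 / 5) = 132 / 175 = 0.75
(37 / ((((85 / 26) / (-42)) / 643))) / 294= -618566 / 595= -1039.61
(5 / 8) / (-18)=-5 / 144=-0.03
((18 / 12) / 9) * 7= 7 / 6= 1.17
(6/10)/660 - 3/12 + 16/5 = 1623/550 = 2.95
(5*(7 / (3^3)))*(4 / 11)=140 / 297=0.47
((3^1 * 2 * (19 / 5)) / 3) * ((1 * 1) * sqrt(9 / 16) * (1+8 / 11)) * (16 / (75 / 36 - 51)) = -103968 / 32285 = -3.22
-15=-15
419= 419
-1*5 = -5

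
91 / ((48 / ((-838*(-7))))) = 266903 / 24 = 11120.96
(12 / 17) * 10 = 120 / 17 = 7.06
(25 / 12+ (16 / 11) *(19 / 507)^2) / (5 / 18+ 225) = 23585929 / 2547926810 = 0.01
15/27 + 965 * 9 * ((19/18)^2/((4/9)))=3135365/144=21773.37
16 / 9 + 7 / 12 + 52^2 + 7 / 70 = 2706.46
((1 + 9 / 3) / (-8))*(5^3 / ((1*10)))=-25 / 4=-6.25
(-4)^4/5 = 256/5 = 51.20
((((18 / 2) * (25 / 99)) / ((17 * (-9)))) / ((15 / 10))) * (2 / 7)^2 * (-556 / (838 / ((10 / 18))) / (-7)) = -278000 / 6530644197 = -0.00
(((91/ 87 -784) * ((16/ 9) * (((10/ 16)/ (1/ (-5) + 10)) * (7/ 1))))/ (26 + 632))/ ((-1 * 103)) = 243275/ 26533521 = 0.01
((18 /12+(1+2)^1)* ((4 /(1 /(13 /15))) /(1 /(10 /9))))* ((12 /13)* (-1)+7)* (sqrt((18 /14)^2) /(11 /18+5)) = 17064 /707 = 24.14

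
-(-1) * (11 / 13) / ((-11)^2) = 0.01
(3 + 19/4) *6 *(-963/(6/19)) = -567207/4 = -141801.75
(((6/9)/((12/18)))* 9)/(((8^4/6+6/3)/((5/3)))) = 45/2054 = 0.02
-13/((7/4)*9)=-52/63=-0.83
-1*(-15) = 15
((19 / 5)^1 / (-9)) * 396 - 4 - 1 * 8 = -896 / 5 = -179.20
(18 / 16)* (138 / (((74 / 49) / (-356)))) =-2708181 / 74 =-36597.04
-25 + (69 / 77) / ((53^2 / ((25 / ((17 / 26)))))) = -91879675 / 3676981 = -24.99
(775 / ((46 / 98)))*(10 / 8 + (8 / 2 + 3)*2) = 2316475 / 92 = 25179.08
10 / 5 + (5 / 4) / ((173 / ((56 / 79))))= 2.01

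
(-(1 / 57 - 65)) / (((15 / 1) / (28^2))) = 3396.42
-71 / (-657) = 71 / 657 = 0.11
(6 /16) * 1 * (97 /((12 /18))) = 873 /16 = 54.56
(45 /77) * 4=180 /77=2.34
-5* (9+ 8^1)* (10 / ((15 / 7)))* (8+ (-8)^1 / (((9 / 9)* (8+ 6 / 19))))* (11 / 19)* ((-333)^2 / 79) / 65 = -53803638504 / 1541527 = -34902.82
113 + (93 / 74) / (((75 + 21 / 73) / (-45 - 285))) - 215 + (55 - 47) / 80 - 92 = -67583563 / 338920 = -199.41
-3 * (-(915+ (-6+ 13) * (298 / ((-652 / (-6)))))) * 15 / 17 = 6852330 / 2771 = 2472.87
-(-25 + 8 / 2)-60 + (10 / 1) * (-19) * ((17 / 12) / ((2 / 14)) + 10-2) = -20659 / 6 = -3443.17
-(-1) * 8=8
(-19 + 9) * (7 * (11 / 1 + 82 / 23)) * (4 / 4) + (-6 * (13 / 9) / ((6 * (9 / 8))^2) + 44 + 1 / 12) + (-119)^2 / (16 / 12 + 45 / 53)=384911457433 / 69817788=5513.09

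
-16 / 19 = -0.84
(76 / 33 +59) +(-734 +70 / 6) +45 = -20329 / 33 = -616.03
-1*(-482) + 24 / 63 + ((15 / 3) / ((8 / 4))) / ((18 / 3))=40555 / 84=482.80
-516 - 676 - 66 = -1258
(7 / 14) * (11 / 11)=1 / 2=0.50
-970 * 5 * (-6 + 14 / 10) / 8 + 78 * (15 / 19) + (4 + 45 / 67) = 14537663 / 5092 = 2855.00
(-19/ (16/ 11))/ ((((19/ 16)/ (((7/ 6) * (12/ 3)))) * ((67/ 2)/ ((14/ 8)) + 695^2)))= -1078/ 10143927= -0.00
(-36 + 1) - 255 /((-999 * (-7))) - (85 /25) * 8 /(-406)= -11819506 /337995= -34.97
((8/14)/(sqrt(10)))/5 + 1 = 2 * sqrt(10)/175 + 1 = 1.04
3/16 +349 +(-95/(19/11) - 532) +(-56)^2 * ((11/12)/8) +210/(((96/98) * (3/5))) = 7661/16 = 478.81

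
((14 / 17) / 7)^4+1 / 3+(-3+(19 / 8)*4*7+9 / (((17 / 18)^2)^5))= 964933211316287 / 12095963402694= 79.77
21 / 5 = 4.20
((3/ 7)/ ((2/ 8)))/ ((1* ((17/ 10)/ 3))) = 360/ 119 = 3.03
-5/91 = -0.05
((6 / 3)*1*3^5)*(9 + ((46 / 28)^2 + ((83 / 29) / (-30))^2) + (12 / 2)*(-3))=-3150296739 / 1030225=-3057.87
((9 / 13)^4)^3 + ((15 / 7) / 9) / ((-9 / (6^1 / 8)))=-45318182419193 / 5871117450865212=-0.01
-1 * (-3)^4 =-81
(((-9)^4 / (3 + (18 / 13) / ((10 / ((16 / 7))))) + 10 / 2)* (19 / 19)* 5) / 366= 2494000 / 92049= 27.09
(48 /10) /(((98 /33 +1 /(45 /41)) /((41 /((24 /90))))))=365310 /1921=190.17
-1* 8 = -8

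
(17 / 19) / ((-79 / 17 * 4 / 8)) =-0.39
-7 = -7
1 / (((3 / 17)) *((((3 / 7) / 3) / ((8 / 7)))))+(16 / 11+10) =1874 / 33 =56.79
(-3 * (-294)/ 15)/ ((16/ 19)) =2793/ 40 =69.82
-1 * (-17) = 17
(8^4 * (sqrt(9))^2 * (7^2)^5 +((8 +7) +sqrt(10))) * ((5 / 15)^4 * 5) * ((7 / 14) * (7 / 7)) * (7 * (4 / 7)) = 10 * sqrt(10) / 81 +34710558597170 / 27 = 1285576244340.02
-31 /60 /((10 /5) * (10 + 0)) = -31 /1200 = -0.03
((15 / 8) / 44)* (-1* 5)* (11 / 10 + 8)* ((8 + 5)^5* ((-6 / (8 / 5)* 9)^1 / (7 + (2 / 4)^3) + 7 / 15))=41119585871 / 13376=3074131.72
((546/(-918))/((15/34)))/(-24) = 0.06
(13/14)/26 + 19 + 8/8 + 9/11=20.85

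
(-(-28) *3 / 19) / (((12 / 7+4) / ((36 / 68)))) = 1323 / 3230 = 0.41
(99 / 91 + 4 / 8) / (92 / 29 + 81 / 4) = 16762 / 247247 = 0.07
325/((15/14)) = 910/3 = 303.33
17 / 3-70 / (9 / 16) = -1069 / 9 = -118.78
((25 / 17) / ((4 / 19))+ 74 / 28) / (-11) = -4583 / 5236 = -0.88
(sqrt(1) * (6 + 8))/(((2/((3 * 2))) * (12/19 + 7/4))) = 17.64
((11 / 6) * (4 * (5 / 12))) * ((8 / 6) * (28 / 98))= 220 / 189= 1.16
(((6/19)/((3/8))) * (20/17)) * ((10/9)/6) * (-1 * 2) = -3200/8721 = -0.37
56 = 56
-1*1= -1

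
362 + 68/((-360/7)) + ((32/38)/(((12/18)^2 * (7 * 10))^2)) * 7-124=28331059/119700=236.68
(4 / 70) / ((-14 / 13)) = -13 / 245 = -0.05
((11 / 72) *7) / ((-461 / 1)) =-77 / 33192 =-0.00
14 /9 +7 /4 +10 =479 /36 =13.31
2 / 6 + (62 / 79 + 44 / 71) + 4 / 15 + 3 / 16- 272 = -121068233 / 448720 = -269.81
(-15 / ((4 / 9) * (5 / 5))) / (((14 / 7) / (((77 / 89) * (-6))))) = 31185 / 356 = 87.60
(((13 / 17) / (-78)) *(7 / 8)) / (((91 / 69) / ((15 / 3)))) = -115 / 3536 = -0.03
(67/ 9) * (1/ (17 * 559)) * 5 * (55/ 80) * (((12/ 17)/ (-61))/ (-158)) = 3685/ 18684342456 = 0.00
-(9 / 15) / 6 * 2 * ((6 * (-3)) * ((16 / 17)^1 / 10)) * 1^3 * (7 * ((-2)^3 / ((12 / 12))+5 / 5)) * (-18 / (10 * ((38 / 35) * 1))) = 222264 / 8075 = 27.52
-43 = -43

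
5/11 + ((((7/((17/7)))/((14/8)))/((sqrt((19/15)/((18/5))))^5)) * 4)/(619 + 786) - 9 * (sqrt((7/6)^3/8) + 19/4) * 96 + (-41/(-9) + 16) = -404216/99 - 84 * sqrt(21) + 979776 * sqrt(114)/163827215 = -4467.86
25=25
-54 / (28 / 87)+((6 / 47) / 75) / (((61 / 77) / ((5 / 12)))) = -167.78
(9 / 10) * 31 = 279 / 10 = 27.90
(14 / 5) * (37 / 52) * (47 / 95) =12173 / 12350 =0.99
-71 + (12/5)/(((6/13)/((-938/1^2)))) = -24743/5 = -4948.60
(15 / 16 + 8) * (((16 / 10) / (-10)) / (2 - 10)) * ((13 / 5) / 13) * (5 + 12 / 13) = 847 / 4000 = 0.21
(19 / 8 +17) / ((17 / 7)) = 1085 / 136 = 7.98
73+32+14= 119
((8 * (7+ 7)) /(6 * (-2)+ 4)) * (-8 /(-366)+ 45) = -115346 /183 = -630.31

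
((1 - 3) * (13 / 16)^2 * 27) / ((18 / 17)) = -8619 / 256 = -33.67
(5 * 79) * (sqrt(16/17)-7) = -2765 + 1580 * sqrt(17)/17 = -2381.79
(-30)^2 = 900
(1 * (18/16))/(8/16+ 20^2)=1/356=0.00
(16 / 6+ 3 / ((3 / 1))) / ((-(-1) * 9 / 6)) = 22 / 9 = 2.44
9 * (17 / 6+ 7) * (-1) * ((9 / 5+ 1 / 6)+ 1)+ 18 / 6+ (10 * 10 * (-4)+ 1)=-13171 / 20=-658.55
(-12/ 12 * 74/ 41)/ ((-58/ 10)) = 370/ 1189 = 0.31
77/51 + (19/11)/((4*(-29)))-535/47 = -30243359/3058572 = -9.89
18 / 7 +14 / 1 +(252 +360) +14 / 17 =74898 / 119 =629.39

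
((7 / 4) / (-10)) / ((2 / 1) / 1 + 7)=-7 / 360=-0.02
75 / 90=5 / 6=0.83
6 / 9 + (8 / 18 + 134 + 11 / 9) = 409 / 3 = 136.33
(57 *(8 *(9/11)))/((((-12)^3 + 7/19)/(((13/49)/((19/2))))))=-0.01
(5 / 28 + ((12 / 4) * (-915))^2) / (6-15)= -210980705 / 252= -837225.02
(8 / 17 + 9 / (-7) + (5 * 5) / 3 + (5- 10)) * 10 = 25.18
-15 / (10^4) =-3 / 2000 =-0.00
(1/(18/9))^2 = 1/4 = 0.25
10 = 10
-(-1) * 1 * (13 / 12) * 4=13 / 3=4.33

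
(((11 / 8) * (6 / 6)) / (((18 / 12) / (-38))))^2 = 43681 / 36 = 1213.36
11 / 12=0.92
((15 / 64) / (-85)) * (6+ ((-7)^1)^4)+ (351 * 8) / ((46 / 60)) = 91487037 / 25024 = 3655.97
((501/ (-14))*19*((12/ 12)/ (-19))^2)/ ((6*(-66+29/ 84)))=501/ 104785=0.00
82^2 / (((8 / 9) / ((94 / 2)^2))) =33419961 / 2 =16709980.50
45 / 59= 0.76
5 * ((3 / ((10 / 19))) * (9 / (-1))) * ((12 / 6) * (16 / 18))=-456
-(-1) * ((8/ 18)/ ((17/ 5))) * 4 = 80/ 153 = 0.52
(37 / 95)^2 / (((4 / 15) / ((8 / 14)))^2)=12321 / 17689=0.70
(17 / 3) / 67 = 17 / 201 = 0.08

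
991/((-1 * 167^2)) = -0.04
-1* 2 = -2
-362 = -362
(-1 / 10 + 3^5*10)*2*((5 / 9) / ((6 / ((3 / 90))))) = 24299 / 1620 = 15.00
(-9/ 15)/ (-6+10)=-3/ 20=-0.15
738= 738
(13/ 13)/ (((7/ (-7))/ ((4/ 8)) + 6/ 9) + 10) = 3/ 26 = 0.12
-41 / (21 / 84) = -164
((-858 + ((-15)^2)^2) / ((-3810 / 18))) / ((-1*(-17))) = -13.83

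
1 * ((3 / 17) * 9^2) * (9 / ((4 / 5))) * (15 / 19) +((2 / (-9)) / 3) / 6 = 126.94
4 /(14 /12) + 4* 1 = 52 /7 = 7.43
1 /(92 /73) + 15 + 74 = 8261 /92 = 89.79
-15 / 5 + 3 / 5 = -12 / 5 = -2.40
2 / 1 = 2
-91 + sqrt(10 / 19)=-91 + sqrt(190) / 19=-90.27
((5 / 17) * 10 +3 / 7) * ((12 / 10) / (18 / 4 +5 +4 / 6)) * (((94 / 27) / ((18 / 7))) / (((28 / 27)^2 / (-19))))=-9668511 / 1016260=-9.51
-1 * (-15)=15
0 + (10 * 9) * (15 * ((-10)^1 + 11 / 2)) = -6075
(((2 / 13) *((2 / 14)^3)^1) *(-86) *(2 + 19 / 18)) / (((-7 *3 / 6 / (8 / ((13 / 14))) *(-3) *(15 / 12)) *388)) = -0.00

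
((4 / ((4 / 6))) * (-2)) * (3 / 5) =-36 / 5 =-7.20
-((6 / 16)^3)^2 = -729 / 262144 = -0.00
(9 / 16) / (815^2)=0.00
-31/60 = -0.52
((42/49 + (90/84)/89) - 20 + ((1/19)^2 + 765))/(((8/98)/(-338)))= -396893754257/128516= -3088282.82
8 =8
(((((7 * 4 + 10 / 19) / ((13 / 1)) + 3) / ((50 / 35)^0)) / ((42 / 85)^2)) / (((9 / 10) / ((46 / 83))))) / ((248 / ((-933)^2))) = 103105807102625 / 2242153368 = 45985.17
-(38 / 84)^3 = -6859 / 74088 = -0.09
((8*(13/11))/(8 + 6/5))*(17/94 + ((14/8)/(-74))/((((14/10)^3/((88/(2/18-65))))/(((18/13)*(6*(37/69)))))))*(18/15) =280998192/978284461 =0.29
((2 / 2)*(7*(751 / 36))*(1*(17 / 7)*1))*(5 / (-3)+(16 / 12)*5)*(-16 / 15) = -51068 / 27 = -1891.41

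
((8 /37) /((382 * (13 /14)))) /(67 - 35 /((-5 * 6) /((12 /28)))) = 112 /12402585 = 0.00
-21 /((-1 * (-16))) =-21 /16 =-1.31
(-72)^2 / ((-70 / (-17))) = 44064 / 35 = 1258.97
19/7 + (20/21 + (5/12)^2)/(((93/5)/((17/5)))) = 273743/93744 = 2.92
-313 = -313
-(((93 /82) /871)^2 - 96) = 489705791415 /5101102084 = 96.00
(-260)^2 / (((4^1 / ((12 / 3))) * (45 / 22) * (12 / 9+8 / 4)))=29744 / 3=9914.67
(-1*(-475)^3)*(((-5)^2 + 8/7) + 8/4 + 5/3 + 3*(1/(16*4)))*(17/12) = 73108259078125/16128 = 4533002174.98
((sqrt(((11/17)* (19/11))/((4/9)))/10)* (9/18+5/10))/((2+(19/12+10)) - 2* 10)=-9* sqrt(323)/6545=-0.02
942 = 942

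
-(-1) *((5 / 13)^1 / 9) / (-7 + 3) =-5 / 468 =-0.01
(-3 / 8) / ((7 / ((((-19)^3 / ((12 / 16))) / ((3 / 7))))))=6859 / 6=1143.17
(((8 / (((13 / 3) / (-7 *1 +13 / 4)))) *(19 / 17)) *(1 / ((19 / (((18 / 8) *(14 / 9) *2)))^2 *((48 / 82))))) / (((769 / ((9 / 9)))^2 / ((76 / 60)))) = -2009 / 522763124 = -0.00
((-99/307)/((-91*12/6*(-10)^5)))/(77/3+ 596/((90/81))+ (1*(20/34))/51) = -28611/907620608440000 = -0.00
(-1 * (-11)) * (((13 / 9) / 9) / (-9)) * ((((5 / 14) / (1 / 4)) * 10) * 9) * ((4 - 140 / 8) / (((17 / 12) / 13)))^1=371800 / 119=3124.37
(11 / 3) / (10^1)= 11 / 30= 0.37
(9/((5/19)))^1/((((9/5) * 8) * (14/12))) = 57/28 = 2.04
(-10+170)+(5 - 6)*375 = -215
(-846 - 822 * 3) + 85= -3227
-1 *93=-93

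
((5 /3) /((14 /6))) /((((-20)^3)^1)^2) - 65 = -5823999999 /89600000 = -65.00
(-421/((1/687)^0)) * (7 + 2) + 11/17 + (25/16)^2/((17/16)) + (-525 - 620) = -1341247/272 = -4931.06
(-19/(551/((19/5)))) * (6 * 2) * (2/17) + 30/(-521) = -311526/1284265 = -0.24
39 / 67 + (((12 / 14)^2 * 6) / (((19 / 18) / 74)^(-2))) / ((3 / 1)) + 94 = 7651685533 / 80899686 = 94.58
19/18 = 1.06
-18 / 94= -9 / 47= -0.19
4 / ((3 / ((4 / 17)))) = 16 / 51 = 0.31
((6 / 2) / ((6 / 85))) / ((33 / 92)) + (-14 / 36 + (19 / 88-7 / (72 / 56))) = 29797 / 264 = 112.87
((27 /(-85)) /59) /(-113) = 27 /566695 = 0.00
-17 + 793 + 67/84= 65251/84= 776.80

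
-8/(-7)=8/7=1.14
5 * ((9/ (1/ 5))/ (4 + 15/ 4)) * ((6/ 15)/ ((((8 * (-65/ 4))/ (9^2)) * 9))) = -324/ 403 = -0.80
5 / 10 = 0.50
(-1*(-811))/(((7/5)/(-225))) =-130339.29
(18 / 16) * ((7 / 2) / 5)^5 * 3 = 453789 / 800000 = 0.57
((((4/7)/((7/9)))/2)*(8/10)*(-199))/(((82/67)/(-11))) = 5279868/10045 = 525.62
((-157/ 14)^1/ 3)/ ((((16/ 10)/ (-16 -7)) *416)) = 18055/ 139776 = 0.13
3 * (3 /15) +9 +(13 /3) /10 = 301 /30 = 10.03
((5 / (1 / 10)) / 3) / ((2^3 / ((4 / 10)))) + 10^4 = 60005 / 6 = 10000.83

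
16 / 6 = 8 / 3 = 2.67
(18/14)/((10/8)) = 1.03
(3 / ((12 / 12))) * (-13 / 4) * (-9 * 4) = 351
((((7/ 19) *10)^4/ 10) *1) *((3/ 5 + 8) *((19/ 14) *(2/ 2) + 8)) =193211900/ 130321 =1482.58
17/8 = 2.12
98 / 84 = 1.17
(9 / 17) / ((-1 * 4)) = -9 / 68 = -0.13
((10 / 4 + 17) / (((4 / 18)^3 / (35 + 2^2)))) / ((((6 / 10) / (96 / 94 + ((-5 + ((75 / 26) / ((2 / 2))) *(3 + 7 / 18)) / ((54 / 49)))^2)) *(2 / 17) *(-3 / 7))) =-39293304616685 / 866304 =-45357408.73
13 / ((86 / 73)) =949 / 86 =11.03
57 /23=2.48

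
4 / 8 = 1 / 2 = 0.50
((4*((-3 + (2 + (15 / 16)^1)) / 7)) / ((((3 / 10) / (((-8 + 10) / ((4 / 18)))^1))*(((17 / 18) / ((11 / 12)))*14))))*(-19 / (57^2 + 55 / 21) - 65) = 2197235205 / 455044576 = 4.83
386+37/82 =31689/82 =386.45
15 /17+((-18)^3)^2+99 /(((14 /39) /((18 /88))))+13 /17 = 32379692519 /952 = 34012282.06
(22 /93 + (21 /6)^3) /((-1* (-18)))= 32075 /13392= 2.40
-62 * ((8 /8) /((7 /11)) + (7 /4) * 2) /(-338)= 2201 /2366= 0.93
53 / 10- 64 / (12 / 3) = -107 / 10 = -10.70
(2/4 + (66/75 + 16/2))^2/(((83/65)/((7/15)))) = 20016451/622500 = 32.15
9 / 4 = 2.25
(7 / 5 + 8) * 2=94 / 5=18.80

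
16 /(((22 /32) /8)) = 2048 /11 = 186.18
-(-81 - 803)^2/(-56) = 13954.57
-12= -12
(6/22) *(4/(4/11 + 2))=6/13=0.46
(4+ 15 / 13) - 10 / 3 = 71 / 39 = 1.82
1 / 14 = 0.07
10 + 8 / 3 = 38 / 3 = 12.67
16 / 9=1.78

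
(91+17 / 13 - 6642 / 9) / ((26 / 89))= -373533 / 169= -2210.25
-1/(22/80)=-40/11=-3.64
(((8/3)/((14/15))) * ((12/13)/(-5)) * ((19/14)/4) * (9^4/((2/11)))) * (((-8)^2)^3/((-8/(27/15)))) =1213193355264/3185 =380908431.79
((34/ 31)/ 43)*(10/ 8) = 85/ 2666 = 0.03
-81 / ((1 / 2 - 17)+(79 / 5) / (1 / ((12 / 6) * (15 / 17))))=-306 / 43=-7.12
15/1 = 15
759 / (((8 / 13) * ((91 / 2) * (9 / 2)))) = 253 / 42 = 6.02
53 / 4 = 13.25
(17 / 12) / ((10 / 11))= 187 / 120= 1.56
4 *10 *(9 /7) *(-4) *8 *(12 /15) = -9216 /7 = -1316.57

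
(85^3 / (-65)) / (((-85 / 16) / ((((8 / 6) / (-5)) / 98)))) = -9248 / 1911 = -4.84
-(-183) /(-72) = -61 /24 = -2.54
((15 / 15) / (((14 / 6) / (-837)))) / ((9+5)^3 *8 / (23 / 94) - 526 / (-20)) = -577530 / 144486503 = -0.00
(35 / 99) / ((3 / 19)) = 665 / 297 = 2.24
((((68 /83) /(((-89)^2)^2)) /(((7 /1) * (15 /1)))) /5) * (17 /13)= 1156 /35541910970475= 0.00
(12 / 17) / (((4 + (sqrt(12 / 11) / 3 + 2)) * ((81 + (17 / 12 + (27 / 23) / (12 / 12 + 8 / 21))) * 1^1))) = 594297 / 419207743 - 6003 * sqrt(33) / 419207743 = 0.00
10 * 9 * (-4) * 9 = -3240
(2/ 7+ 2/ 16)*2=23/ 28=0.82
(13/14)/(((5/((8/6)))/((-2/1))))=-52/105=-0.50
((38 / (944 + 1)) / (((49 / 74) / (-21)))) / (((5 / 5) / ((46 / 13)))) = -129352 / 28665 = -4.51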